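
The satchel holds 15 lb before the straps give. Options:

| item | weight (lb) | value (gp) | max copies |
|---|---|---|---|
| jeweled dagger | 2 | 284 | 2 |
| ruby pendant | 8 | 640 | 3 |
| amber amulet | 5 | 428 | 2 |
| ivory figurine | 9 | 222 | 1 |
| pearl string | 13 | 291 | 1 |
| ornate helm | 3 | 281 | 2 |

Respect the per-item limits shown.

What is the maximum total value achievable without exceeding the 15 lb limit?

By value per lb: jeweled dagger 142.00, ornate helm 93.67, amber amulet 85.60 lead.
The ratio ordering already packs tightly: 2×jeweled dagger + amber amulet + 2×ornate helm, 15 lb, 1558.

1558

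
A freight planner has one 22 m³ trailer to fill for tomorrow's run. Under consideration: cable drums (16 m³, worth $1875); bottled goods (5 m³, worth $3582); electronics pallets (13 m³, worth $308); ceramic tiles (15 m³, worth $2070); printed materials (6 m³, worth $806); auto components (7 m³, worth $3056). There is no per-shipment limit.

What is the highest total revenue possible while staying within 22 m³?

14328

Taking 4×bottled goods: 20 m³ used, 14328 in revenue.
Nothing else within 22 m³ beats 14328.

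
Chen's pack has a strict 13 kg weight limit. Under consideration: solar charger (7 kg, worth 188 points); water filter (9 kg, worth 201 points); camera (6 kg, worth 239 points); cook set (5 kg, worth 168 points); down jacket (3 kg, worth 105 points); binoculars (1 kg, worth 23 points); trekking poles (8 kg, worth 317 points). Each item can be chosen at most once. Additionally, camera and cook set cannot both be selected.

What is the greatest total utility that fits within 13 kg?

485

Taking the top-ratio items first gives camera + down jacket + binoculars for 367 (10 kg).
A better packing is cook set + trekking poles: 13 kg, total 485.
That's the maximum — no feasible swap from here does better than 485.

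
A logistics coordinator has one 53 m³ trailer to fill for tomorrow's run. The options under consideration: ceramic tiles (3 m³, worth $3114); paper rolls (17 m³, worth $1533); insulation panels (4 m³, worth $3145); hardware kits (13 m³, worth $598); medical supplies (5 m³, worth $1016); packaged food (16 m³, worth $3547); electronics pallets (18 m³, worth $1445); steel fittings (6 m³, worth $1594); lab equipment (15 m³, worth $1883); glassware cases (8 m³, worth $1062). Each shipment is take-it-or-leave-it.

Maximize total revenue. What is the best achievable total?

14345

A density-first pass picks ceramic tiles + insulation panels + medical supplies + packaged food + steel fittings + glassware cases — 13478 at 42 m³.
The 5 m³ tied up in medical supplies is better spent on lab equipment — total rises to 14345 (52 m³).
An exhaustive check of the 1024 subsets confirms 14345.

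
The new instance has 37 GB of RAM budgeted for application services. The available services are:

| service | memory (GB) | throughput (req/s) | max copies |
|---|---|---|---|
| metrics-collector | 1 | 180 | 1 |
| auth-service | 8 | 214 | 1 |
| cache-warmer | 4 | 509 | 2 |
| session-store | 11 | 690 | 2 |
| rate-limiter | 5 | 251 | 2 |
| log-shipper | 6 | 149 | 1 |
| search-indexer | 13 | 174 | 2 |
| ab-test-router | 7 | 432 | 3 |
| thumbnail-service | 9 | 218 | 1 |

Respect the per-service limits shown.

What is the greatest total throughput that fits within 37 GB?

2830

Density check — metrics-collector 180.00, cache-warmer 127.25, session-store 62.73 are the best per GB.
A density-first pass picks metrics-collector + 2×cache-warmer + 2×session-store + rate-limiter — 2829 at 36 GB.
The 6 GB tied up in metrics-collector and rate-limiter is better spent on ab-test-router — total rises to 2830 (37 GB).
Every other selection either busts 37 GB or exceeds an availability limit or fails to beat 2830.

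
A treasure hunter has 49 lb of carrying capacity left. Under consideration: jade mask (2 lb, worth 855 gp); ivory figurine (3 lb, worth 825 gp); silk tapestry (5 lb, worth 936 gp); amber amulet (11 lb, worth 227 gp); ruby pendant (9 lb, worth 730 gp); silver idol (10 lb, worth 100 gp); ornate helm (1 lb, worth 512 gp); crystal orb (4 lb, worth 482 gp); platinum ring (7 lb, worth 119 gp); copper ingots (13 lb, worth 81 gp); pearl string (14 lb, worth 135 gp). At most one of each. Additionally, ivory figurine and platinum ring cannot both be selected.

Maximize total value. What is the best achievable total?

Ranking by ratio (value/lb): ornate helm 512.00, jade mask 427.50, ivory figurine 275.00, silk tapestry 187.20.
Taking jade mask + ivory figurine + silk tapestry + amber amulet + ruby pendant + ornate helm + crystal orb + pearl string: 49 lb used, 4702 in value.
Next best is jade mask + ivory figurine + silk tapestry + amber amulet + ruby pendant + silver idol + ornate helm + crystal orb at 4667 (45 lb) — short by 35.

4702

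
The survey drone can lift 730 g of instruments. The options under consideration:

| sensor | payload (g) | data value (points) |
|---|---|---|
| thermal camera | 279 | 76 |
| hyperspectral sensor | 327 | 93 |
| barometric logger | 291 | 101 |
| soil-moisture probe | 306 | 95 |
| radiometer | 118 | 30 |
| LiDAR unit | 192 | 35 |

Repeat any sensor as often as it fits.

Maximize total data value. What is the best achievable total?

232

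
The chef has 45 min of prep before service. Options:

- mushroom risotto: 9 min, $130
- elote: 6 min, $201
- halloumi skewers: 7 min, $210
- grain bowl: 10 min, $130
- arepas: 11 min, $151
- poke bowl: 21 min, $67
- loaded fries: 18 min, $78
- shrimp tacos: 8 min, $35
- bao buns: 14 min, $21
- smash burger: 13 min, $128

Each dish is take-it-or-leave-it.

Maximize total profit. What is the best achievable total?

822

Taking mushroom risotto + elote + halloumi skewers + grain bowl + arepas: 43 min used, 822 in profit.
Nothing else within 45 min beats 822.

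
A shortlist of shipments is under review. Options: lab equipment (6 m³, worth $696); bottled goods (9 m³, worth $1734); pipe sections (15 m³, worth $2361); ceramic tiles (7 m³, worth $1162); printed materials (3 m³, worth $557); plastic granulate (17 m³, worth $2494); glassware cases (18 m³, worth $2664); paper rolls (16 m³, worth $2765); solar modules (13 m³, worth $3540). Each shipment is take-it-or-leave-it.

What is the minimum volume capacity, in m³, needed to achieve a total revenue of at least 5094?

Minimise m³ subject to total revenue ≥ 5094.
bottled goods + solar modules: 5274 revenue at 22 m³.
Below 22 m³ the best achievable stays under 5094.

22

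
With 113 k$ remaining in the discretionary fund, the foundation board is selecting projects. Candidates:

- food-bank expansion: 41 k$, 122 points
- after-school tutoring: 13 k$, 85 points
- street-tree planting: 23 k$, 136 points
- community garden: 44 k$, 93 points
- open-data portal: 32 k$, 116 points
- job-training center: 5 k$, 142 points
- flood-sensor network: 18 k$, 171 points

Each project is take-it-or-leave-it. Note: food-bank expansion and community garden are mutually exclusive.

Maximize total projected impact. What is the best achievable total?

A density-first pass picks after-school tutoring + street-tree planting + open-data portal + job-training center + flood-sensor network — 650 at 91 k$.
Replace open-data portal with food-bank expansion: the trade gains 6 net, giving 656 at 100 k$.
The closest alternative, after-school tutoring + street-tree planting + open-data portal + job-training center + flood-sensor network, reaches only 650.

656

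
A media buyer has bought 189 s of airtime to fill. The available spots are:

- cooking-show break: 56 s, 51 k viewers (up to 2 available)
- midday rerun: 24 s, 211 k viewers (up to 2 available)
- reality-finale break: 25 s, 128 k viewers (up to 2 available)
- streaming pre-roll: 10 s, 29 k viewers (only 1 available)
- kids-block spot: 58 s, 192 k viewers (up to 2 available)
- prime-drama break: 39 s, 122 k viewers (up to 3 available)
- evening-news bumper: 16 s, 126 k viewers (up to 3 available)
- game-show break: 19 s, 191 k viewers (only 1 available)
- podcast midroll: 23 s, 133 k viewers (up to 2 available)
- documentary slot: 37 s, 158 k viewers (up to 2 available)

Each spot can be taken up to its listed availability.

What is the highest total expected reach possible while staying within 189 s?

1385

2×midday rerun + reality-finale break + 3×evening-news bumper + game-show break + 2×podcast midroll uses 186 of the 189 s and totals 1385.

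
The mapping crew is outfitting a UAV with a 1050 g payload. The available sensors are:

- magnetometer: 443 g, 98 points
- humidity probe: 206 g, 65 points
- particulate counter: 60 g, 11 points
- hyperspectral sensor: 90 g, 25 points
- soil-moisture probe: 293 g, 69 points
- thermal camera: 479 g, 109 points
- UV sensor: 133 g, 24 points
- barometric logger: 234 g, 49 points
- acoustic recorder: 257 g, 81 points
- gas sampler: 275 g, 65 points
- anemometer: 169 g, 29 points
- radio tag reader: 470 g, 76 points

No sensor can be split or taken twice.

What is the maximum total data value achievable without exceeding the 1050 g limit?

280

Filling by ratio: humidity probe + particulate counter + hyperspectral sensor + UV sensor + acoustic recorder + gas sampler for 271, with 29 g left unused.
The 468 g tied up in particulate counter and UV sensor and gas sampler is better spent on thermal camera — total rises to 280 (1032 g).
Every other selection either busts 1050 g or fails to beat 280.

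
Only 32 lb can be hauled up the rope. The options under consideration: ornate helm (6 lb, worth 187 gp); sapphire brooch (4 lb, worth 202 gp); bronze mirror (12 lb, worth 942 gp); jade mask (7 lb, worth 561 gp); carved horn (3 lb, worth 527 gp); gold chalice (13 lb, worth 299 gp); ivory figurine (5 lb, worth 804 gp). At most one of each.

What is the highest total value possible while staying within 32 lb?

By value per lb: carved horn 175.67, ivory figurine 160.80, jade mask 80.14, bronze mirror 78.50 lead.
Sapphire brooch + bronze mirror + jade mask + carved horn + ivory figurine uses 31 of the 32 lb and totals 3036.
An exhaustive check of the 128 subsets confirms 3036.

3036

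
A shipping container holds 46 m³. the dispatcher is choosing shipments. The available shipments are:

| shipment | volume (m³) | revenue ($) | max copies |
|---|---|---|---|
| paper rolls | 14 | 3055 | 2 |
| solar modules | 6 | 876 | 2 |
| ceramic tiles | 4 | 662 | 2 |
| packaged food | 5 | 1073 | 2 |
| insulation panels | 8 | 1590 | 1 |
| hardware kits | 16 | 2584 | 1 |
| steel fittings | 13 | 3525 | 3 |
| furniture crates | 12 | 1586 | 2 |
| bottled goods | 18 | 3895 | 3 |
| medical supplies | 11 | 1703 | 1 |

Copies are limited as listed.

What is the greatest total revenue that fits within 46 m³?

11648

Taking packaged food + 3×steel fittings: 44 m³ used, 11648 in revenue.
Every other selection either busts 46 m³ or exceeds an availability limit or fails to beat 11648.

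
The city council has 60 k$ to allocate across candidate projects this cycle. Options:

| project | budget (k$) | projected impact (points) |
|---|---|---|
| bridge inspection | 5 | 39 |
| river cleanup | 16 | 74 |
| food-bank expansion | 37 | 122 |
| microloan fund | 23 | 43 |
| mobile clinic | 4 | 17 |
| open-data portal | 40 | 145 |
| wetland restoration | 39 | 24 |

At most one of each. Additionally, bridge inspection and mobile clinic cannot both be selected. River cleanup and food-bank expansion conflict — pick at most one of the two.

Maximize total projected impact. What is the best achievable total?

236

Density check — bridge inspection 7.80, river cleanup 4.62, mobile clinic 4.25, open-data portal 3.62 are the best per k$.
River cleanup + mobile clinic + open-data portal uses 60 of the 60 k$ and totals 236.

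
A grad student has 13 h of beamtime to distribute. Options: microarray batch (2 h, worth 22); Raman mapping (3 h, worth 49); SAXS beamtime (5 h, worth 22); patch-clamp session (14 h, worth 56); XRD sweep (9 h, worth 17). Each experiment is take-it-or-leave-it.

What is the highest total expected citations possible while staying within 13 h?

93

Ranking by ratio (expected citations/h): Raman mapping 16.33, microarray batch 11.00, SAXS beamtime 4.40, patch-clamp session 4.00.
Best packing: microarray batch + Raman mapping + SAXS beamtime — 10 h, 93 total.
The closest alternative, microarray batch + Raman mapping, reaches only 71.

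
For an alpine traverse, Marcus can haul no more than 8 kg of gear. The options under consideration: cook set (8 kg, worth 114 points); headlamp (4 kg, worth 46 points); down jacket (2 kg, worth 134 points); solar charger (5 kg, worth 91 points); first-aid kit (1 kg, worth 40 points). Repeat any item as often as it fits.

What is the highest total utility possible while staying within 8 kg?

4×down jacket uses 8 of the 8 kg and totals 536.
That's the maximum — no swap from here does better than 536.

536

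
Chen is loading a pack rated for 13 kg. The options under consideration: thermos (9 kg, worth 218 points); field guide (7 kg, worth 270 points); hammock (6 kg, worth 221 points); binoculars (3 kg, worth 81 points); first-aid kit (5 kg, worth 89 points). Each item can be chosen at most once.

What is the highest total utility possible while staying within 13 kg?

Density check — field guide 38.57, hammock 36.83, binoculars 27.00, thermos 24.22 are the best per kg.
Field guide + hammock uses 13 of the 13 kg and totals 491.
Next best is field guide + first-aid kit at 359 (12 kg) — short by 132.

491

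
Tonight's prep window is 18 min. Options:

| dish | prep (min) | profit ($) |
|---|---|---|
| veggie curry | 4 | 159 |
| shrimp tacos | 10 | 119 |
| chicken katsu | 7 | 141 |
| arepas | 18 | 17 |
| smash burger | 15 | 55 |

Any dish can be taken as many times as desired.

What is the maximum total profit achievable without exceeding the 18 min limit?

636

By profit per min: veggie curry 39.75, chicken katsu 20.14, shrimp tacos 11.90 lead.
The ratio ordering already packs tightly: 4×veggie curry, 16 min, 636.
Every other selection either busts 18 min or fails to beat 636.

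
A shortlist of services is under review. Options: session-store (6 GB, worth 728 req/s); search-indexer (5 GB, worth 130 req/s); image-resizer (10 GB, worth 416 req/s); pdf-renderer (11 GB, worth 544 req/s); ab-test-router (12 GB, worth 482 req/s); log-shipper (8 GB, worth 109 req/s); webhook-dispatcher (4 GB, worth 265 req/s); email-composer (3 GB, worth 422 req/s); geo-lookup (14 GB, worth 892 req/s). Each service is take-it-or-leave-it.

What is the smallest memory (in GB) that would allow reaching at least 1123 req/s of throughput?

9

Look for the lowest-memory combination reaching 1123.
Taking session-store + email-composer gives 1150 (≥ 1123) for 9 GB.
Any bundle with less than 9 GB falls short of 1123.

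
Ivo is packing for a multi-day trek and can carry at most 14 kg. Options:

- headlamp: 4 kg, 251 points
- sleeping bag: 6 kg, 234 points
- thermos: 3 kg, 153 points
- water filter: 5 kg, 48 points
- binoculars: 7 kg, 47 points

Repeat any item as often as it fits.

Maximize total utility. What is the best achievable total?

The ratio heuristic lands on 3×headlamp (753) but leaves 2 kg idle.
Replace headlamp with 2×thermos: the trade gains 55 net, giving 808 at 14 kg.

808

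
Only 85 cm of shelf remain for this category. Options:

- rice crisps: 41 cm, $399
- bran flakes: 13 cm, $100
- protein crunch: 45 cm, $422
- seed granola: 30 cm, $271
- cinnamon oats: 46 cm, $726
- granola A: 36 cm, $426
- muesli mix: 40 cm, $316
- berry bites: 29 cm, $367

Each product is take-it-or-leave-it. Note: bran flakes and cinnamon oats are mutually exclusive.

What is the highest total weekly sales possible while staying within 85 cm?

1152

A density-first pass picks cinnamon oats + berry bites — 1093 at 75 cm.
The 29 cm tied up in berry bites is better spent on granola A — total rises to 1152 (82 cm).
Runner-up cinnamon oats + berry bites tops out at 1093.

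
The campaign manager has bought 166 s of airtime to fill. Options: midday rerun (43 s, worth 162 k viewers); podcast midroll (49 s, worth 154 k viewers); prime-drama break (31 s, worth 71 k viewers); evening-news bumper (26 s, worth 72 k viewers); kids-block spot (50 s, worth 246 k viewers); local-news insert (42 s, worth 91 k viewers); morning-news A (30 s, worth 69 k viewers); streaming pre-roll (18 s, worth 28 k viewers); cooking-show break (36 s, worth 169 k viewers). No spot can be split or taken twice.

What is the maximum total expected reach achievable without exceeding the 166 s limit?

Ranking by ratio (expected reach/s): kids-block spot 4.92, cooking-show break 4.69, midday rerun 3.77, podcast midroll 3.14.
Taking midday rerun + evening-news bumper + kids-block spot + cooking-show break: 155 s used, 649 in expected reach.

649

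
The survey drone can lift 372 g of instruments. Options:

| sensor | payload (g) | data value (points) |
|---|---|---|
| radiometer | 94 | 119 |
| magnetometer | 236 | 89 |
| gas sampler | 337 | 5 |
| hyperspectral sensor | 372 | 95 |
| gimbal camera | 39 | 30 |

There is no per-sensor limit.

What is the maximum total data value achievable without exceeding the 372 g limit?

Density check — radiometer 1.27, gimbal camera 0.77, magnetometer 0.38 are the best per g.
3×radiometer + 2×gimbal camera uses 360 of the 372 g and totals 417.

417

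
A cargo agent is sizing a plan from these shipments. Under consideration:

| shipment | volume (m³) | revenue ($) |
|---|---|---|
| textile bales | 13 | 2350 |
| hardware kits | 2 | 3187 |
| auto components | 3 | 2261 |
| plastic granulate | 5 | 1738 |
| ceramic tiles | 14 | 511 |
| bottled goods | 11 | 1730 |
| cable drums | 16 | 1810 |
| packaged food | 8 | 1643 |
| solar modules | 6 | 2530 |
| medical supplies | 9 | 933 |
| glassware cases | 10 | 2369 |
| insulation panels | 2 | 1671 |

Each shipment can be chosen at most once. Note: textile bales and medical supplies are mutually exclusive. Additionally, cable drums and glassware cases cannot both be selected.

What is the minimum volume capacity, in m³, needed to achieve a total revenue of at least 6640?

Minimise m³ subject to total revenue ≥ 6640.
Taking hardware kits + auto components + insulation panels gives 7119 (≥ 6640) for 7 m³.
No combination under 7 m³ hits 6640.

7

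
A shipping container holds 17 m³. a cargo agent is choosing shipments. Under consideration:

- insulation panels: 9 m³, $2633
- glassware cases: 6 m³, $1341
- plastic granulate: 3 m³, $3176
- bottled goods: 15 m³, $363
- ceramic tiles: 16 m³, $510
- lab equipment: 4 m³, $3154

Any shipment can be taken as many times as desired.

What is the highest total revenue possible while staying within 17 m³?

15880

Best packing: 5×plastic granulate — 15 m³, 15880 total.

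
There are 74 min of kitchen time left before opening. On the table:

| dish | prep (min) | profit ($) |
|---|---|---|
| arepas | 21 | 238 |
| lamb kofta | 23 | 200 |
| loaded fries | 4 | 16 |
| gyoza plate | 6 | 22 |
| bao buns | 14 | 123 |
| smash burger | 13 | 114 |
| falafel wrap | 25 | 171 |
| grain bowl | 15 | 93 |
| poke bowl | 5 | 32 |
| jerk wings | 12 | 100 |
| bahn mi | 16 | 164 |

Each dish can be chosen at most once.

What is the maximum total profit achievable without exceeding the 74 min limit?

725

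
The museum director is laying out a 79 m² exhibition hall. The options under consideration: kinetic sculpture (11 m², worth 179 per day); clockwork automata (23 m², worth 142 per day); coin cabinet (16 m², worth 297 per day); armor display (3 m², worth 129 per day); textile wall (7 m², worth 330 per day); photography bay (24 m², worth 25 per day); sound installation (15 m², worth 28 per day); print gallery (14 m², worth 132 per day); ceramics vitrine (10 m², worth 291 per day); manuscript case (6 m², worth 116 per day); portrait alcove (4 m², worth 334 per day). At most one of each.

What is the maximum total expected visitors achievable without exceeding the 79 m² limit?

1808

Kinetic sculpture + coin cabinet + armor display + textile wall + print gallery + ceramics vitrine + manuscript case + portrait alcove uses 71 of the 79 m² and totals 1808.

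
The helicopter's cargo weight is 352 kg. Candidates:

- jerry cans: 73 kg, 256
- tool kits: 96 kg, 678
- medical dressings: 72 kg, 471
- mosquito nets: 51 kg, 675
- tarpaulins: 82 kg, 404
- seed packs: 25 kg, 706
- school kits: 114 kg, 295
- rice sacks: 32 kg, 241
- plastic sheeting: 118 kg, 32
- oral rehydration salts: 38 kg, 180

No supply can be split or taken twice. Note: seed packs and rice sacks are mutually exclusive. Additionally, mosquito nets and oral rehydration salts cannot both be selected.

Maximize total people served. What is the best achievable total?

Tool kits + medical dressings + mosquito nets + tarpaulins + seed packs uses 326 of the 352 kg and totals 2934.

2934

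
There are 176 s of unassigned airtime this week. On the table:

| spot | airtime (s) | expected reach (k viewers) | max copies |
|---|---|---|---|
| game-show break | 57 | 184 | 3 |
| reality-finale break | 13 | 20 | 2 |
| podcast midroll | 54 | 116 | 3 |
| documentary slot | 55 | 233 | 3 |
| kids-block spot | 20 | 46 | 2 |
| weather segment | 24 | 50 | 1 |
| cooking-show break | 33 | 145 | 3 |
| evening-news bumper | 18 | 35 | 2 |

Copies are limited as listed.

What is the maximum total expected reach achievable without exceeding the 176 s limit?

756

Taking the top-ratio spots first gives documentary slot + kids-block spot + 3×cooking-show break for 714 (174 s).
Replace kids-block spot and cooking-show break with documentary slot: the trade gains 42 net, giving 756 at 176 s.
Nothing else within 176 s beats 756.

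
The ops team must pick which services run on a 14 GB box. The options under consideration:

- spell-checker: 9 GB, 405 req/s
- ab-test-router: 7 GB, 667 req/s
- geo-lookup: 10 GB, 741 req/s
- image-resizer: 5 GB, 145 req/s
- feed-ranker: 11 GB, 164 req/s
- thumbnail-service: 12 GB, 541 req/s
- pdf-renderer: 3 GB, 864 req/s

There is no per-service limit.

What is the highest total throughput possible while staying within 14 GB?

Taking 4×pdf-renderer: 12 GB used, 3456 in throughput.
No other feasible combination exceeds 3456.

3456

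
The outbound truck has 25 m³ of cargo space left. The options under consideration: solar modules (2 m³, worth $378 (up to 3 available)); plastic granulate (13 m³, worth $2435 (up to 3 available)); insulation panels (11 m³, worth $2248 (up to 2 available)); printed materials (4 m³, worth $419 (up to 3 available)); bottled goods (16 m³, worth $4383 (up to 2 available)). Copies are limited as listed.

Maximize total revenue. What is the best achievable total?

5558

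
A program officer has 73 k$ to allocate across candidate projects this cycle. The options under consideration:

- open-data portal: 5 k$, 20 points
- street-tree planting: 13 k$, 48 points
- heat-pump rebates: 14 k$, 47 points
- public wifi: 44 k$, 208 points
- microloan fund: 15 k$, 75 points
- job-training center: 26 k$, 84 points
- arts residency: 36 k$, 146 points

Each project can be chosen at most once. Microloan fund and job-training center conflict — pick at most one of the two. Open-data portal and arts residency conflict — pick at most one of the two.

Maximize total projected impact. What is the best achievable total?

By projected impact per k$: microloan fund 5.00, public wifi 4.73, arts residency 4.06, open-data portal 4.00 lead.
Taking the top-ratio projects first gives open-data portal + public wifi + microloan fund for 303 (64 k$).
Dropping open-data portal frees 5 k$; slotting in street-tree planting (13 k$) lifts the total to 331 at 72 k$.
Runner-up heat-pump rebates + public wifi + microloan fund tops out at 330.

331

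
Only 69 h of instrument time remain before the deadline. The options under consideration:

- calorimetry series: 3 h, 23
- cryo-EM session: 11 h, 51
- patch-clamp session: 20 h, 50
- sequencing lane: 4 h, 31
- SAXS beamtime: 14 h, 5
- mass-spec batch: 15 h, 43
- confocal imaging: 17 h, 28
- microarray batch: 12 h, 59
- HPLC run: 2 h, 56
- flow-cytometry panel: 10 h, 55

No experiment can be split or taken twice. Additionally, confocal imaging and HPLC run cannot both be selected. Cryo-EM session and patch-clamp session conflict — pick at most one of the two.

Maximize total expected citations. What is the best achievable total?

Taking calorimetry series + cryo-EM session + sequencing lane + mass-spec batch + microarray batch + HPLC run + flow-cytometry panel: 57 h used, 318 in expected citations.
The closest alternative, calorimetry series + patch-clamp session + sequencing lane + mass-spec batch + microarray batch + HPLC run + flow-cytometry panel, reaches only 317.

318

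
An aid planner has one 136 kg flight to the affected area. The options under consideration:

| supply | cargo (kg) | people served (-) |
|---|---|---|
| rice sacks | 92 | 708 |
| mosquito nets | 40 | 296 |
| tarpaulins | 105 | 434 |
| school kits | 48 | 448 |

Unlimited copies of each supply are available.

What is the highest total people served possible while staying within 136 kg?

By people served per kg: school kits 9.33, rice sacks 7.70, mosquito nets 7.40, tarpaulins 4.13 lead.
Mosquito nets + 2×school kits uses 136 of the 136 kg and totals 1192.
That's the maximum — no swap from here does better than 1192.

1192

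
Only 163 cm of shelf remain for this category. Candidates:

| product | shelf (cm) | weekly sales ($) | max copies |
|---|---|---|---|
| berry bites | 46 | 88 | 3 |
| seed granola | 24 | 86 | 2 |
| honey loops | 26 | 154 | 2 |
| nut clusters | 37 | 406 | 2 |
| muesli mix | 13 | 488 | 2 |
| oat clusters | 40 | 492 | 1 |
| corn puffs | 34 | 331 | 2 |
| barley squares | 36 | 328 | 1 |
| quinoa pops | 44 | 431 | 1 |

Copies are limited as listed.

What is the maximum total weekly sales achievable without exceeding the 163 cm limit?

A density-first pass picks 2×nut clusters + 2×muesli mix + oat clusters — 2280 at 140 cm.
The 37 cm tied up in nut clusters is better spent on honey loops + corn puffs — total rises to 2359 (163 cm).

2359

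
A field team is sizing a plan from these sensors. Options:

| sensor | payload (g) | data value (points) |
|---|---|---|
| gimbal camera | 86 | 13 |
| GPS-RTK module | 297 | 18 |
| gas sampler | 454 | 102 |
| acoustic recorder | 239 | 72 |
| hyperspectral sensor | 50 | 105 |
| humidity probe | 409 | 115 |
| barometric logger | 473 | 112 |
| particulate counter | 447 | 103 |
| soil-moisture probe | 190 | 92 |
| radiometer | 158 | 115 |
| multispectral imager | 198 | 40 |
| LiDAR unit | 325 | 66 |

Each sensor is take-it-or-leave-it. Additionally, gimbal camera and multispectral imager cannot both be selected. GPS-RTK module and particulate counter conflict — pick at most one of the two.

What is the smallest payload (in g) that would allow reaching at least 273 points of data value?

398

Minimise g subject to total data value ≥ 273.
Taking hyperspectral sensor + soil-moisture probe + radiometer gives 312 (≥ 273) for 398 g.
Below 398 g the best achievable stays under 273.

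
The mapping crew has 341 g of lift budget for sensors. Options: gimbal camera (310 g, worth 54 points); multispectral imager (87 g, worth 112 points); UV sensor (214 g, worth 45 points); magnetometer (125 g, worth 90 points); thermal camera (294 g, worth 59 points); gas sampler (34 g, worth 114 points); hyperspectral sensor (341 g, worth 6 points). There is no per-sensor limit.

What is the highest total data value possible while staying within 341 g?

1140

The ratio ordering already packs tightly: 10×gas sampler, 340 g, 1140.
That's the maximum — no swap from here does better than 1140.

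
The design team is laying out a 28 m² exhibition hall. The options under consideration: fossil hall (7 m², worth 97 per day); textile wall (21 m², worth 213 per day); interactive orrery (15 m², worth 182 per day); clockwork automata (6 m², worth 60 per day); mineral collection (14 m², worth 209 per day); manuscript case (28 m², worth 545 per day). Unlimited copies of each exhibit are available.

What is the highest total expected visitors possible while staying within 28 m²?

545

Manuscript case uses 28 of the 28 m² and totals 545.
Nothing else within 28 m² beats 545.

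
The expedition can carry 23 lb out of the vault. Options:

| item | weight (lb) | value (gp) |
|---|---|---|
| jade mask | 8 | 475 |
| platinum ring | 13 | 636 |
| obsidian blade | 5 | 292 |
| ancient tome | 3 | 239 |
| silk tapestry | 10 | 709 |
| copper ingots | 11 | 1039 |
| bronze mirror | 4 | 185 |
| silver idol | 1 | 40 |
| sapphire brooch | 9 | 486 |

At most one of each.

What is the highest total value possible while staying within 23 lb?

1793

Taking jade mask + ancient tome + copper ingots + silver idol: 23 lb used, 1793 in value.
An exhaustive check of the 512 subsets confirms 1793.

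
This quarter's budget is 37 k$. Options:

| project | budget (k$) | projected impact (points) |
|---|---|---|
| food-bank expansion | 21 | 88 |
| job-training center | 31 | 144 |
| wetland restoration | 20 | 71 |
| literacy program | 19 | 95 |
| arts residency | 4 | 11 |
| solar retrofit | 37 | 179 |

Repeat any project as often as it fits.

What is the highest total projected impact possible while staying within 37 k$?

Ranking by ratio (projected impact/k$): literacy program 5.00, solar retrofit 4.84, job-training center 4.65.
Filling by ratio: literacy program + 4×arts residency for 139, with 2 k$ left unused.
Replace literacy program and 4×arts residency with solar retrofit: the trade gains 40 net, giving 179 at 37 k$.
Nothing else within 37 k$ beats 179.

179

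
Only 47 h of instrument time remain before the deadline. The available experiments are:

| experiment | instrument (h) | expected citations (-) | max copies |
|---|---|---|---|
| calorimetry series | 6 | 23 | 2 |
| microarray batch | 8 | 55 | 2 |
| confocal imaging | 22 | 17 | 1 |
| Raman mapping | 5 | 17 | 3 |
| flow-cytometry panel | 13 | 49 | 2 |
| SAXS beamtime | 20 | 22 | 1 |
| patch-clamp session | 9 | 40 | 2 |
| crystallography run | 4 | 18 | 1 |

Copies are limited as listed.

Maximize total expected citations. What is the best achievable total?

239

Greedy by ratio would take calorimetry series + 2×microarray batch + 2×patch-clamp session + crystallography run: 44 h used, total 231.
Dropping calorimetry series and crystallography run frees 10 h; slotting in flow-cytometry panel (13 h) lifts the total to 239 at 47 h.
Every other selection either busts 47 h or exceeds an availability limit or fails to beat 239.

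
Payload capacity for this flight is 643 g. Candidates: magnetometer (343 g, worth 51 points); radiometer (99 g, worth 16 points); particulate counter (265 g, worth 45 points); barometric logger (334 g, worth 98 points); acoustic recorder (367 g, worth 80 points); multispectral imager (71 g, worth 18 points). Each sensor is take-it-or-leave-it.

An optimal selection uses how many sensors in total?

2

Best achievable data value is 143.
For example particulate counter + barometric logger achieves it, using 599 g.
Every optimal selection uses 2 sensors.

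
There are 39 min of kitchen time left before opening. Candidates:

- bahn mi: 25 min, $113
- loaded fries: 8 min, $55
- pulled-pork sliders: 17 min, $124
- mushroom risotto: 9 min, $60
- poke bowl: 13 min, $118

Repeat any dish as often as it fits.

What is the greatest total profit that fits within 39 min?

354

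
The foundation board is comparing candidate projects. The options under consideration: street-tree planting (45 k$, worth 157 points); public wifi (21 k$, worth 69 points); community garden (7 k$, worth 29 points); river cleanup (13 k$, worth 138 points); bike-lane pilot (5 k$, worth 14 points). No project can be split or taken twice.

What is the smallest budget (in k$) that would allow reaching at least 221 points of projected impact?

39

Need the lightest bundle worth ≥ 221.
public wifi + river cleanup + bike-lane pilot: 221 projected impact at 39 k$.
Below 39 k$ the best achievable stays under 221.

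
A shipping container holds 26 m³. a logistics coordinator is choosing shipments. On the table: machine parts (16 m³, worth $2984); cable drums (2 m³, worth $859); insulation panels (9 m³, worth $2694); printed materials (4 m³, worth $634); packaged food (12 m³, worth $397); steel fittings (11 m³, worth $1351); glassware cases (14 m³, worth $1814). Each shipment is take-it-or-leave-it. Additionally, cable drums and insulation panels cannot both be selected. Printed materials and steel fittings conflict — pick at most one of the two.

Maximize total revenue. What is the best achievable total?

5678

Taking machine parts + insulation panels: 25 m³ used, 5678 in revenue.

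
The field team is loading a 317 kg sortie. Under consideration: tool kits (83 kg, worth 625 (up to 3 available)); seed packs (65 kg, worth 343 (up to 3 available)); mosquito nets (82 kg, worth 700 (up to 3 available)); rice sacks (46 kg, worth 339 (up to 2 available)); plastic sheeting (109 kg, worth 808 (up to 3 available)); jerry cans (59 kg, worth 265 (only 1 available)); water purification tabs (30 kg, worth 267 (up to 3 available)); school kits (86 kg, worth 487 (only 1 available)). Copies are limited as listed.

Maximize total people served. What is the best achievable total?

Density check — water purification tabs 8.90, mosquito nets 8.54, tool kits 7.53, plastic sheeting 7.41 are the best per kg.
Taking the top-ratio supplies first gives 2×mosquito nets + rice sacks + 3×water purification tabs for 2540 (300 kg).
Dropping rice sacks and water purification tabs frees 76 kg; slotting in mosquito nets (82 kg) lifts the total to 2634 at 306 kg.
No other feasible combination exceeds 2634.

2634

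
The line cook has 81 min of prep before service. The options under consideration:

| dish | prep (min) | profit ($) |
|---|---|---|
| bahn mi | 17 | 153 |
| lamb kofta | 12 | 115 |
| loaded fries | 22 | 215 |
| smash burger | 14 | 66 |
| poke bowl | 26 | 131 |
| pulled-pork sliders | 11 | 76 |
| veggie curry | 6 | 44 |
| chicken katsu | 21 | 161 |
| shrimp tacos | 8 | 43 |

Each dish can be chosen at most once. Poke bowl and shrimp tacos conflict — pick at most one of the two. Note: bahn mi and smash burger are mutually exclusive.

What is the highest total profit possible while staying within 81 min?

Ranking by ratio (profit/min): loaded fries 9.77, lamb kofta 9.58, bahn mi 9.00.
Best packing: bahn mi + lamb kofta + loaded fries + veggie curry + chicken katsu — 78 min, 688 total.

688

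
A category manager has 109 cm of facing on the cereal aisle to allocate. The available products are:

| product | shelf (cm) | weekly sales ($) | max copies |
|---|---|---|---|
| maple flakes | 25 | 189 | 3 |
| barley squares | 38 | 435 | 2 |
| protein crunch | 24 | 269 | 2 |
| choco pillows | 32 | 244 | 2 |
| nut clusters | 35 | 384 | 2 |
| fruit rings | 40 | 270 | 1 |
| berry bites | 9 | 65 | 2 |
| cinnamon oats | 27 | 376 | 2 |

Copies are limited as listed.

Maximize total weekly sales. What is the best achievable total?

1290

Taking the top-ratio products first gives barley squares + berry bites + 2×cinnamon oats for 1252 (101 cm).
The 47 cm tied up in barley squares and berry bites is better spent on 2×protein crunch — total rises to 1290 (102 cm).
The spare 7 cm is too small for any remaining product, and no exchange beats 1290.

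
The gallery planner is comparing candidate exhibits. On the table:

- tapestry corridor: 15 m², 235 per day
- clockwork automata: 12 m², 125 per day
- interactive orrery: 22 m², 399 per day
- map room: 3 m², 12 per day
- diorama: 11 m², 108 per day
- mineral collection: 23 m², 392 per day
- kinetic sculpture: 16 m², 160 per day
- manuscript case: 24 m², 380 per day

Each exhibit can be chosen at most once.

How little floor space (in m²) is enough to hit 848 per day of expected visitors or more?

Look for the lowest-floor combination reaching 848.
Taking interactive orrery + diorama + mineral collection gives 899 (≥ 848) for 56 m².
Any bundle with less than 56 m² falls short of 848.

56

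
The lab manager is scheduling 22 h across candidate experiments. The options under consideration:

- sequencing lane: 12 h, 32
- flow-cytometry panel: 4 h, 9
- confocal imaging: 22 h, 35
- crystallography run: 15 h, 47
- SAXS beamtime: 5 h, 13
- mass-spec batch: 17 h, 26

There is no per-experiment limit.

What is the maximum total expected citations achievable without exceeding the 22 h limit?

Best packing: crystallography run + SAXS beamtime — 20 h, 60 total.
No other feasible combination exceeds 60.

60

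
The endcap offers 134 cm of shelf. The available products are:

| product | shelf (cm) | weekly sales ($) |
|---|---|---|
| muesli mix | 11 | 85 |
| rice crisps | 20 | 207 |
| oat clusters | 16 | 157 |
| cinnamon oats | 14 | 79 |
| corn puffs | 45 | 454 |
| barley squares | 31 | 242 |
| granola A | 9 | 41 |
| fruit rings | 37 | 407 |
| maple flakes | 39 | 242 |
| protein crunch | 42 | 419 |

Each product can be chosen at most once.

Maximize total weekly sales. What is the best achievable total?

The ratio heuristic lands on muesli mix + rice crisps + oat clusters + corn puffs + fruit rings (1310) but leaves 5 cm idle.
The 37 cm tied up in fruit rings is better spent on protein crunch — total rises to 1322 (134 cm).
Next best is corn puffs + granola A + fruit rings + protein crunch at 1321 (133 cm) — short by 1.

1322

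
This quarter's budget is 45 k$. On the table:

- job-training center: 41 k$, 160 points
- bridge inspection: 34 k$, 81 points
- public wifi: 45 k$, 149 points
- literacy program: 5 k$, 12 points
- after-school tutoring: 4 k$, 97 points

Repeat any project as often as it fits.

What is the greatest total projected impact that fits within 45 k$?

1067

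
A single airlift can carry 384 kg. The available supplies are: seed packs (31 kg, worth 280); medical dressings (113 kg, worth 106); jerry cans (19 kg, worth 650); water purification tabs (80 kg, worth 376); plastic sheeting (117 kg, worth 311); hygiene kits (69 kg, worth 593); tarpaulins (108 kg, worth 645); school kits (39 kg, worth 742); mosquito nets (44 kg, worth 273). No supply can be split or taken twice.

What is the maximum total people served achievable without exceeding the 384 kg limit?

3286

Ranking by ratio (people served/kg): jerry cans 34.21, school kits 19.03, seed packs 9.03.
Filling by ratio: seed packs + jerry cans + hygiene kits + tarpaulins + school kits + mosquito nets for 3183, with 74 kg left unused.
Dropping mosquito nets frees 44 kg; slotting in water purification tabs (80 kg) lifts the total to 3286 at 346 kg.
Nothing else within 384 kg beats 3286.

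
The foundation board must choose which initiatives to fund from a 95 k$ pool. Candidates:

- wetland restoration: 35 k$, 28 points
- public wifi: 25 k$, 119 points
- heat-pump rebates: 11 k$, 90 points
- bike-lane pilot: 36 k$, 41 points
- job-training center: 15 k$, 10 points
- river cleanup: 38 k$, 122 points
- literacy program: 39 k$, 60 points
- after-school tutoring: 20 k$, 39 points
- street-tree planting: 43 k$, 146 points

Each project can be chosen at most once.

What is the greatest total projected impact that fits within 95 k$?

370

By projected impact per k$: heat-pump rebates 8.18, public wifi 4.76, street-tree planting 3.40 lead.
Taking the top-ratio projects first gives public wifi + heat-pump rebates + job-training center + street-tree planting for 365 (94 k$).
Replace job-training center and street-tree planting with river cleanup + after-school tutoring: the trade gains 5 net, giving 370 at 94 k$.
Next best is public wifi + heat-pump rebates + job-training center + street-tree planting at 365 (94 k$) — short by 5.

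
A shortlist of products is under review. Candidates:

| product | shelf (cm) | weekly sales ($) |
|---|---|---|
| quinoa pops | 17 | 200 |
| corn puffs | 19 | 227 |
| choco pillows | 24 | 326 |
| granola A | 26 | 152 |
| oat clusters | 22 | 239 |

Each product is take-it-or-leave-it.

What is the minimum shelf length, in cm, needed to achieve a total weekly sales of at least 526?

Need the lightest bundle worth ≥ 526.
quinoa pops + choco pillows reaches 526 using 41 cm.
Below 41 cm the best achievable stays under 526.

41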